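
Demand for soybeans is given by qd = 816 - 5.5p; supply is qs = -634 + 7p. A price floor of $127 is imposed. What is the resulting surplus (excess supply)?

Surplus = 137.5

Equilibrium price would be p* = 116, so the floor at 127 binds.
At p = 127: qd = 117.5, qs = 255.
Surplus = 255 − 117.5 = 137.5.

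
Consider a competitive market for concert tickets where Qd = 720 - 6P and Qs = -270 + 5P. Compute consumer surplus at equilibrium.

Consumer surplus = 2700

Equilibrium: 720 - 6P = -270 + 5P gives P* = 90, Q* = 180.
Demand choke price (Qd = 0): P = 120.
CS = ½(120 − 90)(180) = 2700.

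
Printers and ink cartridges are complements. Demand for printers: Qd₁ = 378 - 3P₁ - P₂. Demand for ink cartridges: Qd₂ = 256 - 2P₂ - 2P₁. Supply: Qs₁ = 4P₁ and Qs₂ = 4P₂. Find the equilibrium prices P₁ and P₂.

P₁ = 50.3, P₂ = 25.9

Market 1: 378 - 3P₁ - P₂ = 4P₁ → 7P₁ + P₂ = 378.
Market 2: 6P₂ + 2P₁ = 256.
Eliminating P₂: 6×(1) − 1×(2) gives 40P₁ = 2012, so P₁ = 50.3.
Back-substitute into (2): P₂ = (256 − 2×50.3) / 6 = 25.9.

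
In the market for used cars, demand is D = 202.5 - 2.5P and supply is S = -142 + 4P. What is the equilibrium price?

P* = 53

Set D = S: 202.5 - 2.5P = -142 + 4P.
344.5 = 6.5P, so P* = 53.
Q* = 202.5 − 2.5(53) = 70.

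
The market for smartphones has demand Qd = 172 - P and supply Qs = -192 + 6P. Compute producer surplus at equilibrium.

Producer surplus = 1200

Equilibrium: 172 - P = -192 + 6P gives P* = 52, Q* = 120.
Supply starts at P = 32 (where Qs = 0).
PS = ½(52 − 32)(120) = 1200.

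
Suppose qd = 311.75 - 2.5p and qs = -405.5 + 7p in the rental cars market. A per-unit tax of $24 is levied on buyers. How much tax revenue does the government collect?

Tax revenue = 35928/19

Pre-tax equilibrium: p* = 75.5, q* = 123.
Tax on buyers shifts demand to qd = 311.75 − 2.5(p + 24) = 251.75 - 2.5p.
251.75 - 2.5p = -405.5 + 7p gives seller price ps = 2629/38; buyers pay pb = 2629/38 + 24 = 3541/38.
New quantity: q = 311.75 − 2.5(3541/38) = 1497/19.
Revenue = 24 × 1497/19 = 35928/19.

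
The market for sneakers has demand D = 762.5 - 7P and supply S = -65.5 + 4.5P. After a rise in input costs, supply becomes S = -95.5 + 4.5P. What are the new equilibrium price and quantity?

P' = 1716/23, Q' = 11051/46

Original equilibrium: P* = 72, Q* = 258.5.
New equilibrium: 762.5 - 7P = -95.5 + 4.5P, so 858 = 11.5P and P' = 1716/23; Q' = 762.5 − 7(1716/23) = 11051/46.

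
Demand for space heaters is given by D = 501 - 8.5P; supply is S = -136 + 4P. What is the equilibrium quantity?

Q* = 67.84

Set D = S: 501 - 8.5P = -136 + 4P.
637 = 12.5P, so P* = 50.96.
Q* = 501 − 8.5(50.96) = 67.84.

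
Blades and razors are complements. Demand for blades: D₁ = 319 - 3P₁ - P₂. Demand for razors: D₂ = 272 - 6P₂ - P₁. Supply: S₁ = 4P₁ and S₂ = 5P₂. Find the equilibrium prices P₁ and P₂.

P₁ = 3237/76, P₂ = 1585/76

Market 1: 319 - 3P₁ - P₂ = 4P₁ → 7P₁ + P₂ = 319.
Market 2: 11P₂ + P₁ = 272.
Eliminating P₂: 11×(1) − 1×(2) gives 76P₁ = 3237, so P₁ = 3237/76.
Back-substitute into (2): P₂ = (272 − 1×3237/76) / 11 = 1585/76.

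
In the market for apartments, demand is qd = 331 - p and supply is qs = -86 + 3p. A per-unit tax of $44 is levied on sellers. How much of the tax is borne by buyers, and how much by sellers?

Pre-tax equilibrium: p* = 104.25, q* = 226.75.
Tax on sellers shifts supply to qs = -86 + 3(p − 44) = -218 + 3p.
331 - p = -218 + 3p gives buyer price pb = 137.25; sellers receive ps = 137.25 − 44 = 93.25.
New quantity: q = 331 − 1(137.25) = 193.75.
Buyer burden = 137.25 − 104.25 = 33; seller burden = 104.25 − 93.25 = 11.

Buyers bear $33, sellers bear $11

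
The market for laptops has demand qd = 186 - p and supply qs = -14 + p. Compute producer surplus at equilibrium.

Equilibrium: 186 - p = -14 + p gives p* = 100, q* = 86.
Supply starts at p = 14 (where qs = 0).
PS = ½(100 − 14)(86) = 3698.

Producer surplus = 3698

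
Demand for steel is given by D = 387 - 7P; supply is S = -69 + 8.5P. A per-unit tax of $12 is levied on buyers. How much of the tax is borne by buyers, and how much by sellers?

Buyers bear 204/31, sellers bear 168/31

Pre-tax equilibrium: P* = 912/31, Q* = 5613/31.
Tax on buyers shifts demand to D = 387 − 7(P + 12) = 303 - 7P.
303 - 7P = -69 + 8.5P gives seller price Ps = 24; buyers pay Pb = 24 + 12 = 36.
New quantity: Q = 387 − 7(36) = 135.
Buyer burden = 36 − 912/31 = 204/31; seller burden = 912/31 − 24 = 168/31.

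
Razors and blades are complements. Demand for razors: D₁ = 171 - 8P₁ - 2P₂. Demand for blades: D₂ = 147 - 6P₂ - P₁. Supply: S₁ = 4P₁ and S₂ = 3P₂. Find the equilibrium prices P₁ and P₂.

Market 1: 171 - 8P₁ - 2P₂ = 4P₁ → 12P₁ + 2P₂ = 171.
Market 2: 9P₂ + P₁ = 147.
Eliminating P₂: 9×(1) − 2×(2) gives 106P₁ = 1245, so P₁ = 1245/106.
Back-substitute into (2): P₂ = (147 − 1×1245/106) / 9 = 1593/106.

P₁ = 1245/106, P₂ = 1593/106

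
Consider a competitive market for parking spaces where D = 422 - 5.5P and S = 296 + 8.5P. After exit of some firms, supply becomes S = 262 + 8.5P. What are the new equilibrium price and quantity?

Original equilibrium: P* = 9, Q* = 372.5.
New equilibrium: 422 - 5.5P = 262 + 8.5P, so 160 = 14P and P' = 80/7; Q' = 422 − 5.5(80/7) = 2514/7.

P' = 80/7, Q' = 2514/7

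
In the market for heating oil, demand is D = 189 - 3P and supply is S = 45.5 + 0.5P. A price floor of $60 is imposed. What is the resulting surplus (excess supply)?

Equilibrium price would be P* = 41, so the floor at 60 binds.
At P = 60: D = 9, S = 75.5.
Surplus = 75.5 − 9 = 66.5.

Surplus = 66.5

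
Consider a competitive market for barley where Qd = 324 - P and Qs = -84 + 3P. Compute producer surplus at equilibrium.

Producer surplus = 8214

Equilibrium: 324 - P = -84 + 3P gives P* = 102, Q* = 222.
Supply starts at P = 28 (where Qs = 0).
PS = ½(102 − 28)(222) = 8214.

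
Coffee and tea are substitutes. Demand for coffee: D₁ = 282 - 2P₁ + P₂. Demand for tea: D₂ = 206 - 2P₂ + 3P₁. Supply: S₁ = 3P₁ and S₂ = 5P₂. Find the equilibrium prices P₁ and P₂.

P₁ = 68.125, P₂ = 58.625

Market 1: 282 - 2P₁ + P₂ = 3P₁ → 5P₁ - P₂ = 282.
Market 2: 7P₂ - 3P₁ = 206.
Eliminating P₂: 7×(1) + 1×(2) gives 32P₁ = 2180, so P₁ = 68.125.
Back-substitute into (2): P₂ = (206 + 3×68.125) / 7 = 58.625.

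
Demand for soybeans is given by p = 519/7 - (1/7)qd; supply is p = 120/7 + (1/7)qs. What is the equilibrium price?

p* = 639/14

Set the two price expressions equal: 519/7 - (1/7)q = 120/7 + (1/7)q.
57 = (2/7)q, so q* = 199.5.
p* = 519/7 − (1/7)(199.5) = 639/14.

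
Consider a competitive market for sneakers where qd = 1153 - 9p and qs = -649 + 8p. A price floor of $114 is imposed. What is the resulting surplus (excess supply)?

Equilibrium price would be p* = 106, so the floor at 114 binds.
At p = 114: qd = 127, qs = 263.
Surplus = 263 − 127 = 136.

Surplus = 136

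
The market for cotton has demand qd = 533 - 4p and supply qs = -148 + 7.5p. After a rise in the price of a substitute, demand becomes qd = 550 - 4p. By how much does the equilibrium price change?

Δp = 34/23

Original equilibrium: p* = 1362/23, q* = 6811/23.
New equilibrium: 550 - 4p = -148 + 7.5p, so 698 = 11.5p and p' = 1396/23; q' = 550 − 4(1396/23) = 7066/23.
Change in price: 1396/23 − 1362/23 = 34/23.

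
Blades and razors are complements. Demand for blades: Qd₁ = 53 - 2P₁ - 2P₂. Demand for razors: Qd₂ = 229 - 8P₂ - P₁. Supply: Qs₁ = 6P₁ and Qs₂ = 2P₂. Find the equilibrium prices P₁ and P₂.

P₁ = 12/13, P₂ = 593/26

Market 1: 53 - 2P₁ - 2P₂ = 6P₁ → 8P₁ + 2P₂ = 53.
Market 2: 10P₂ + P₁ = 229.
Eliminating P₂: 10×(1) − 2×(2) gives 78P₁ = 72, so P₁ = 12/13.
Back-substitute into (2): P₂ = (229 − 1×12/13) / 10 = 593/26.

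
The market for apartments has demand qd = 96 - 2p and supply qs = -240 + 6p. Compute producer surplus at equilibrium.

Producer surplus = 12

Equilibrium: 96 - 2p = -240 + 6p gives p* = 42, q* = 12.
Supply starts at p = 40 (where qs = 0).
PS = ½(42 − 40)(12) = 12.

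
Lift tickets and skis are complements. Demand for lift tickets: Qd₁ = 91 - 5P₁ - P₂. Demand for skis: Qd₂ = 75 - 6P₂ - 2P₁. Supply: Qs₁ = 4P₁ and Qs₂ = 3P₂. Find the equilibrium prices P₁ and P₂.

Market 1: 91 - 5P₁ - P₂ = 4P₁ → 9P₁ + P₂ = 91.
Market 2: 9P₂ + 2P₁ = 75.
Eliminating P₂: 9×(1) − 1×(2) gives 79P₁ = 744, so P₁ = 744/79.
Back-substitute into (2): P₂ = (75 − 2×744/79) / 9 = 493/79.

P₁ = 744/79, P₂ = 493/79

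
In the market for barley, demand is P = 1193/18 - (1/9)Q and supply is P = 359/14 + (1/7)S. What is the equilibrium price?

Set the two price expressions equal: 1193/18 - (1/9)Q = 359/14 + (1/7)Q.
2560/63 = (16/63)Q, so Q* = 160.
P* = 1193/18 − (1/9)(160) = 48.5.

P* = 48.5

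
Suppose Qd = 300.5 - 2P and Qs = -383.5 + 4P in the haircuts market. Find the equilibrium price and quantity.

Set Qd = Qs: 300.5 - 2P = -383.5 + 4P.
684 = 6P, so P* = 114.
Q* = 300.5 − 2(114) = 72.5.

P* = 114, Q* = 72.5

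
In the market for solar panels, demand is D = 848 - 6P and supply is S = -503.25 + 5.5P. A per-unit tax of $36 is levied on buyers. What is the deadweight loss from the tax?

Deadweight loss = 42768/23

Pre-tax equilibrium: P* = 117.5, Q* = 143.
Tax on buyers shifts demand to D = 848 − 6(P + 36) = 632 - 6P.
632 - 6P = -503.25 + 5.5P gives seller price Ps = 4541/46; buyers pay Pb = 4541/46 + 36 = 6197/46.
New quantity: Q = 848 − 6(6197/46) = 913/23.
DWL = ½ × 36 × (143 − 913/23) = 42768/23.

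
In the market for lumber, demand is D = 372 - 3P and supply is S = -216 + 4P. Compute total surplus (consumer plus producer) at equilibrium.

Equilibrium: 372 - 3P = -216 + 4P gives P* = 84, Q* = 120.
Demand choke price: P = 124; supply starts at P = 54.
CS = ½(124 − 84)(120) = 2400; PS = ½(84 − 54)(120) = 1800.

Total surplus = 4200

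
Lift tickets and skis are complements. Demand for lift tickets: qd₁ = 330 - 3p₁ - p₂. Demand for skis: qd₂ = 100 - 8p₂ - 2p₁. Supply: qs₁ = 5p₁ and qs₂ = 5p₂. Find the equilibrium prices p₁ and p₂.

p₁ = 2095/51, p₂ = 70/51

Market 1: 330 - 3p₁ - p₂ = 5p₁ → 8p₁ + p₂ = 330.
Market 2: 13p₂ + 2p₁ = 100.
Eliminating p₂: 13×(1) − 1×(2) gives 102p₁ = 4190, so p₁ = 2095/51.
Back-substitute into (2): p₂ = (100 − 2×2095/51) / 13 = 70/51.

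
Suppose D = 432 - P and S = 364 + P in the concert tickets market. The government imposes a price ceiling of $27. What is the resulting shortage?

Equilibrium price would be P* = 34, so the ceiling at 27 binds.
At P = 27: D = 432 − 1(27) = 405, S = 364 + 1(27) = 391.
Shortage = 405 − 391 = 14.

Shortage = 14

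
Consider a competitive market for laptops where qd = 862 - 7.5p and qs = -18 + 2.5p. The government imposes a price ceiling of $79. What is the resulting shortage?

Equilibrium price would be p* = 88, so the ceiling at 79 binds.
At p = 79: qd = 862 − 7.5(79) = 269.5, qs = -18 + 2.5(79) = 179.5.
Shortage = 269.5 − 179.5 = 90.

Shortage = 90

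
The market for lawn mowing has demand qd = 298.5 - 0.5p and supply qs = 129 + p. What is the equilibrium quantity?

q* = 242

Set qd = qs: 298.5 - 0.5p = 129 + p.
169.5 = 1.5p, so p* = 113.
q* = 298.5 − 0.5(113) = 242.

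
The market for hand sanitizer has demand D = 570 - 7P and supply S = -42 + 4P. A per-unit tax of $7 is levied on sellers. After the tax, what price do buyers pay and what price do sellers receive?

Pre-tax equilibrium: P* = 612/11, Q* = 1986/11.
Tax on sellers shifts supply to S = -42 + 4(P − 7) = -70 + 4P.
570 - 7P = -70 + 4P gives buyer price Pb = 640/11; sellers receive Ps = 640/11 − 7 = 563/11.
New quantity: Q = 570 − 7(640/11) = 1790/11.

Buyers pay 640/11, sellers receive 563/11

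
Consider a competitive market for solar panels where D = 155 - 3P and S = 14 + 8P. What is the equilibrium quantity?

Set D = S: 155 - 3P = 14 + 8P.
141 = 11P, so P* = 141/11.
Q* = 155 − 3(141/11) = 1282/11.

Q* = 1282/11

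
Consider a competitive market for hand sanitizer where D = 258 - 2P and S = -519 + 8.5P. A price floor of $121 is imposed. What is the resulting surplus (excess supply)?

Equilibrium price would be P* = 74, so the floor at 121 binds.
At P = 121: D = 16, S = 509.5.
Surplus = 509.5 − 16 = 493.5.

Surplus = 493.5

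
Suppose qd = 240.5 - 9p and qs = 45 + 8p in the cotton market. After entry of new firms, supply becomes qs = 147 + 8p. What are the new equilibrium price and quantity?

Original equilibrium: p* = 11.5, q* = 137.
New equilibrium: 240.5 - 9p = 147 + 8p, so 93.5 = 17p and p' = 5.5; q' = 240.5 − 9(5.5) = 191.

p' = 5.5, q' = 191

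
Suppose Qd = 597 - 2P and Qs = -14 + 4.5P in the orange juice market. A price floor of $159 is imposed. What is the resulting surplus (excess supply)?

Equilibrium price would be P* = 94, so the floor at 159 binds.
At P = 159: Qd = 279, Qs = 701.5.
Surplus = 701.5 − 279 = 422.5.

Surplus = 422.5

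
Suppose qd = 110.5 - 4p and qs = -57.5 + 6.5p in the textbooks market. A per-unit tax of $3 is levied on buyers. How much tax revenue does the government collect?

Pre-tax equilibrium: p* = 16, q* = 46.5.
Tax on buyers shifts demand to qd = 110.5 − 4(p + 3) = 98.5 - 4p.
98.5 - 4p = -57.5 + 6.5p gives seller price ps = 104/7; buyers pay pb = 104/7 + 3 = 125/7.
New quantity: q = 110.5 − 4(125/7) = 547/14.
Revenue = 3 × 547/14 = 1641/14.

Tax revenue = 1641/14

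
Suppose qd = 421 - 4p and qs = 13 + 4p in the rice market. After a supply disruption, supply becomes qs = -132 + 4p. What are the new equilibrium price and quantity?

Original equilibrium: p* = 51, q* = 217.
New equilibrium: 421 - 4p = -132 + 4p, so 553 = 8p and p' = 69.125; q' = 421 − 4(69.125) = 144.5.

p' = 69.125, q' = 144.5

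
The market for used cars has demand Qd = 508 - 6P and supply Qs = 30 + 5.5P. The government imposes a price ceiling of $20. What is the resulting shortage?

Shortage = 248

Equilibrium price would be P* = 956/23, so the ceiling at 20 binds.
At P = 20: Qd = 508 − 6(20) = 388, Qs = 30 + 5.5(20) = 140.
Shortage = 388 − 140 = 248.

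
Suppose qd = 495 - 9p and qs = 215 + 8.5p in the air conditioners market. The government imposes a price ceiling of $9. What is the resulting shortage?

Equilibrium price would be p* = 16, so the ceiling at 9 binds.
At p = 9: qd = 495 − 9(9) = 414, qs = 215 + 8.5(9) = 291.5.
Shortage = 414 − 291.5 = 122.5.

Shortage = 122.5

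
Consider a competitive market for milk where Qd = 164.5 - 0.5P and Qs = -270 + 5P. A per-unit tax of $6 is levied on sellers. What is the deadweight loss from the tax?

Deadweight loss = 90/11

Pre-tax equilibrium: P* = 79, Q* = 125.
Tax on sellers shifts supply to Qs = -270 + 5(P − 6) = -300 + 5P.
164.5 - 0.5P = -300 + 5P gives buyer price Pb = 929/11; sellers receive Ps = 929/11 − 6 = 863/11.
New quantity: Q = 164.5 − 0.5(929/11) = 1345/11.
DWL = ½ × 6 × (125 − 1345/11) = 90/11.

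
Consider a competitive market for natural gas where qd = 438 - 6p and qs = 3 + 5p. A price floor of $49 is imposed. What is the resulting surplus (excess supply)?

Equilibrium price would be p* = 435/11, so the floor at 49 binds.
At p = 49: qd = 144, qs = 248.
Surplus = 248 − 144 = 104.

Surplus = 104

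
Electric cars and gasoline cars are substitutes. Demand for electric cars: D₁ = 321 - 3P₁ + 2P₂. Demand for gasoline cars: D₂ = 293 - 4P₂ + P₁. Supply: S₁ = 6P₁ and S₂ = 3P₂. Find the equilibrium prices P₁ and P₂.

P₁ = 2833/61, P₂ = 2958/61

Market 1: 321 - 3P₁ + 2P₂ = 6P₁ → 9P₁ - 2P₂ = 321.
Market 2: 7P₂ - P₁ = 293.
Eliminating P₂: 7×(1) + 2×(2) gives 61P₁ = 2833, so P₁ = 2833/61.
Back-substitute into (2): P₂ = (293 + 1×2833/61) / 7 = 2958/61.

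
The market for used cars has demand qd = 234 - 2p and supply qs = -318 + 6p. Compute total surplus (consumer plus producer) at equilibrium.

Total surplus = 3072

Equilibrium: 234 - 2p = -318 + 6p gives p* = 69, q* = 96.
Demand choke price: p = 117; supply starts at p = 53.
CS = ½(117 − 69)(96) = 2304; PS = ½(69 − 53)(96) = 768.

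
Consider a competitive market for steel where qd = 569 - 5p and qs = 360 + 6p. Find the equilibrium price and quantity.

Set qd = qs: 569 - 5p = 360 + 6p.
209 = 11p, so p* = 19.
q* = 569 − 5(19) = 474.

p* = 19, q* = 474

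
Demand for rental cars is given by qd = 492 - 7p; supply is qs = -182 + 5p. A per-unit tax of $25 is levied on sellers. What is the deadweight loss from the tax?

Pre-tax equilibrium: p* = 337/6, q* = 593/6.
Tax on sellers shifts supply to qs = -182 + 5(p − 25) = -307 + 5p.
492 - 7p = -307 + 5p gives buyer price pb = 799/12; sellers receive ps = 799/12 − 25 = 499/12.
New quantity: q = 492 − 7(799/12) = 311/12.
DWL = ½ × 25 × (593/6 − 311/12) = 21875/24.

Deadweight loss = 21875/24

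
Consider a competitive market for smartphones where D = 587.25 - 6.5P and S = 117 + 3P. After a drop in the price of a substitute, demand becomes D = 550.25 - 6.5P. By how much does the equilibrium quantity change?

Original equilibrium: P* = 49.5, Q* = 265.5.
New equilibrium: 550.25 - 6.5P = 117 + 3P, so 433.25 = 9.5P and P' = 1733/38; Q' = 550.25 − 6.5(1733/38) = 9645/38.
Change in quantity: 9645/38 − 265.5 = -222/19.

ΔQ = -222/19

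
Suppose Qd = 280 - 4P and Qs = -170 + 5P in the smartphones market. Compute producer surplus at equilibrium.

Producer surplus = 640

Equilibrium: 280 - 4P = -170 + 5P gives P* = 50, Q* = 80.
Supply starts at P = 34 (where Qs = 0).
PS = ½(50 − 34)(80) = 640.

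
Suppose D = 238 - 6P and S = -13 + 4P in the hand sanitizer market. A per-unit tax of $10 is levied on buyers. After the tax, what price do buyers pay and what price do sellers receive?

Buyers pay $29.1, sellers receive $19.1

Pre-tax equilibrium: P* = 25.1, Q* = 87.4.
Tax on buyers shifts demand to D = 238 − 6(P + 10) = 178 - 6P.
178 - 6P = -13 + 4P gives seller price Ps = 19.1; buyers pay Pb = 19.1 + 10 = 29.1.
New quantity: Q = 238 − 6(29.1) = 63.4.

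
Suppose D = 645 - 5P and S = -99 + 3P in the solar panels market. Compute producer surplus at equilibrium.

Producer surplus = 5400

Equilibrium: 645 - 5P = -99 + 3P gives P* = 93, Q* = 180.
Supply starts at P = 33 (where S = 0).
PS = ½(93 − 33)(180) = 5400.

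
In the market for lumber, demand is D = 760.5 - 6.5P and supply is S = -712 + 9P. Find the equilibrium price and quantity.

Set D = S: 760.5 - 6.5P = -712 + 9P.
1472.5 = 15.5P, so P* = 95.
Q* = 760.5 − 6.5(95) = 143.

P* = 95, Q* = 143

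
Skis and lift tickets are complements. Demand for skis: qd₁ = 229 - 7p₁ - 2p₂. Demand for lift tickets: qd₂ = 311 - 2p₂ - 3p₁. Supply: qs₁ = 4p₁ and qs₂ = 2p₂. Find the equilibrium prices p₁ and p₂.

Market 1: 229 - 7p₁ - 2p₂ = 4p₁ → 11p₁ + 2p₂ = 229.
Market 2: 4p₂ + 3p₁ = 311.
Eliminating p₂: 4×(1) − 2×(2) gives 38p₁ = 294, so p₁ = 147/19.
Back-substitute into (2): p₂ = (311 − 3×147/19) / 4 = 1367/19.

p₁ = 147/19, p₂ = 1367/19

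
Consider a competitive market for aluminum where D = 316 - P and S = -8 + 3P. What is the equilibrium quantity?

Set D = S: 316 - P = -8 + 3P.
324 = 4P, so P* = 81.
Q* = 316 − 1(81) = 235.

Q* = 235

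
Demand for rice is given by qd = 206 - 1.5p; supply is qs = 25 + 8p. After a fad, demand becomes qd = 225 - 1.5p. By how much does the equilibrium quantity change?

Δq = 16

Original equilibrium: p* = 362/19, q* = 3371/19.
New equilibrium: 225 - 1.5p = 25 + 8p, so 200 = 9.5p and p' = 400/19; q' = 225 − 1.5(400/19) = 3675/19.
Change in quantity: 3675/19 − 3371/19 = 16.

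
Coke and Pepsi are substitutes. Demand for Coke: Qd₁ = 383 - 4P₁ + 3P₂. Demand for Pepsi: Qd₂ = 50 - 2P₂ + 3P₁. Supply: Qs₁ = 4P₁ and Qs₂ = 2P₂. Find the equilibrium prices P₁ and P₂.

Market 1: 383 - 4P₁ + 3P₂ = 4P₁ → 8P₁ - 3P₂ = 383.
Market 2: 4P₂ - 3P₁ = 50.
Eliminating P₂: 4×(1) + 3×(2) gives 23P₁ = 1682, so P₁ = 1682/23.
Back-substitute into (2): P₂ = (50 + 3×1682/23) / 4 = 1549/23.

P₁ = 1682/23, P₂ = 1549/23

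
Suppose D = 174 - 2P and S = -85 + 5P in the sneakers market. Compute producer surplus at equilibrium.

Producer surplus = 1000

Equilibrium: 174 - 2P = -85 + 5P gives P* = 37, Q* = 100.
Supply starts at P = 17 (where S = 0).
PS = ½(37 − 17)(100) = 1000.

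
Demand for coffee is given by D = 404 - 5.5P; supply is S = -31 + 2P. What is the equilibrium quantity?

Q* = 85

Set D = S: 404 - 5.5P = -31 + 2P.
435 = 7.5P, so P* = 58.
Q* = 404 − 5.5(58) = 85.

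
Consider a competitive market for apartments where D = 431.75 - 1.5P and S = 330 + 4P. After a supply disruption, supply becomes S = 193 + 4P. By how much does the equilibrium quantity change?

Original equilibrium: P* = 18.5, Q* = 404.
New equilibrium: 431.75 - 1.5P = 193 + 4P, so 238.75 = 5.5P and P' = 955/22; Q' = 431.75 − 1.5(955/22) = 4033/11.
Change in quantity: 4033/11 − 404 = -411/11.

ΔQ = -411/11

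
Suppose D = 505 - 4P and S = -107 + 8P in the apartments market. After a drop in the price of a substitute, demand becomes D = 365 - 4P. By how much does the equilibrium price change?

ΔP = -35/3

Original equilibrium: P* = 51, Q* = 301.
New equilibrium: 365 - 4P = -107 + 8P, so 472 = 12P and P' = 118/3; Q' = 365 − 4(118/3) = 623/3.
Change in price: 118/3 − 51 = -35/3.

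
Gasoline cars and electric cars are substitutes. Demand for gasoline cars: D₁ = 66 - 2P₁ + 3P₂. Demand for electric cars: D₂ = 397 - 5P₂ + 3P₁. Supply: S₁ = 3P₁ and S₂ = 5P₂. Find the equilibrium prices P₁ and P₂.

P₁ = 1851/41, P₂ = 2183/41

Market 1: 66 - 2P₁ + 3P₂ = 3P₁ → 5P₁ - 3P₂ = 66.
Market 2: 10P₂ - 3P₁ = 397.
Eliminating P₂: 10×(1) + 3×(2) gives 41P₁ = 1851, so P₁ = 1851/41.
Back-substitute into (2): P₂ = (397 + 3×1851/41) / 10 = 2183/41.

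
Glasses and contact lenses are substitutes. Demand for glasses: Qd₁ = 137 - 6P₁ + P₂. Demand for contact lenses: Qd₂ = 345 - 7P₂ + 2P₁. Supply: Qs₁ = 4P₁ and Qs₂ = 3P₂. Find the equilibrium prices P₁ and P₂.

P₁ = 17.5, P₂ = 38

Market 1: 137 - 6P₁ + P₂ = 4P₁ → 10P₁ - P₂ = 137.
Market 2: 10P₂ - 2P₁ = 345.
Eliminating P₂: 10×(1) + 1×(2) gives 98P₁ = 1715, so P₁ = 17.5.
Back-substitute into (2): P₂ = (345 + 2×17.5) / 10 = 38.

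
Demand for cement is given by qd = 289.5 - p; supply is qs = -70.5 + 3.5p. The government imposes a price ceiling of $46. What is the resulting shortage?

Shortage = 153

Equilibrium price would be p* = 80, so the ceiling at 46 binds.
At p = 46: qd = 289.5 − 1(46) = 243.5, qs = -70.5 + 3.5(46) = 90.5.
Shortage = 243.5 − 90.5 = 153.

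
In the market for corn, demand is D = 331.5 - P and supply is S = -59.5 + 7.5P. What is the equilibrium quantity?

Set D = S: 331.5 - P = -59.5 + 7.5P.
391 = 8.5P, so P* = 46.
Q* = 331.5 − 1(46) = 285.5.

Q* = 285.5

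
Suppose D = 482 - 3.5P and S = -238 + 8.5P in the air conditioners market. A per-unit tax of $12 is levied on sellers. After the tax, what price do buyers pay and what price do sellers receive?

Pre-tax equilibrium: P* = 60, Q* = 272.
Tax on sellers shifts supply to S = -238 + 8.5(P − 12) = -340 + 8.5P.
482 - 3.5P = -340 + 8.5P gives buyer price Pb = 68.5; sellers receive Ps = 68.5 − 12 = 56.5.
New quantity: Q = 482 − 3.5(68.5) = 242.25.

Buyers pay $68.5, sellers receive $56.5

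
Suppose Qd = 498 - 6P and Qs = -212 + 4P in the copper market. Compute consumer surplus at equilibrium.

Consumer surplus = 432

Equilibrium: 498 - 6P = -212 + 4P gives P* = 71, Q* = 72.
Demand choke price (Qd = 0): P = 83.
CS = ½(83 − 71)(72) = 432.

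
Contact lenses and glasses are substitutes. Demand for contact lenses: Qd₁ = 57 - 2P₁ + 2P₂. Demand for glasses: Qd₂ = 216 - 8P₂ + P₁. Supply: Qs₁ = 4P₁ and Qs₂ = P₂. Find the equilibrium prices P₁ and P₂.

P₁ = 945/52, P₂ = 1353/52

Market 1: 57 - 2P₁ + 2P₂ = 4P₁ → 6P₁ - 2P₂ = 57.
Market 2: 9P₂ - P₁ = 216.
Eliminating P₂: 9×(1) + 2×(2) gives 52P₁ = 945, so P₁ = 945/52.
Back-substitute into (2): P₂ = (216 + 1×945/52) / 9 = 1353/52.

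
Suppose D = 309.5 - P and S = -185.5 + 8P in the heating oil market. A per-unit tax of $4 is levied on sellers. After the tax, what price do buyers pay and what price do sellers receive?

Pre-tax equilibrium: P* = 55, Q* = 254.5.
Tax on sellers shifts supply to S = -185.5 + 8(P − 4) = -217.5 + 8P.
309.5 - P = -217.5 + 8P gives buyer price Pb = 527/9; sellers receive Ps = 527/9 − 4 = 491/9.
New quantity: Q = 309.5 − 1(527/9) = 4517/18.

Buyers pay 527/9, sellers receive 491/9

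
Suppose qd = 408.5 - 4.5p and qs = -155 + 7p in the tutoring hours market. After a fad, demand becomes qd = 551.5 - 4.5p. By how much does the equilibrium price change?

Original equilibrium: p* = 49, q* = 188.
New equilibrium: 551.5 - 4.5p = -155 + 7p, so 706.5 = 11.5p and p' = 1413/23; q' = 551.5 − 4.5(1413/23) = 6326/23.
Change in price: 1413/23 − 49 = 286/23.

Δp = 286/23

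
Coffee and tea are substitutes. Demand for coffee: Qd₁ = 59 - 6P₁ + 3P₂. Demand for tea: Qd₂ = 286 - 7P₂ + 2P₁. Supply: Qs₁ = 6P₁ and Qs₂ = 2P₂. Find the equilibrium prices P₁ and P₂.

P₁ = 463/34, P₂ = 1775/51

Market 1: 59 - 6P₁ + 3P₂ = 6P₁ → 12P₁ - 3P₂ = 59.
Market 2: 9P₂ - 2P₁ = 286.
Eliminating P₂: 9×(1) + 3×(2) gives 102P₁ = 1389, so P₁ = 463/34.
Back-substitute into (2): P₂ = (286 + 2×463/34) / 9 = 1775/51.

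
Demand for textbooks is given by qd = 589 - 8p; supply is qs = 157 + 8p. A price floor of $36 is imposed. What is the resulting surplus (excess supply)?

Equilibrium price would be p* = 27, so the floor at 36 binds.
At p = 36: qd = 301, qs = 445.
Surplus = 445 − 301 = 144.

Surplus = 144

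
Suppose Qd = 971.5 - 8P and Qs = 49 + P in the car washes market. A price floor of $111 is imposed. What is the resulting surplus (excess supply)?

Surplus = 76.5

Equilibrium price would be P* = 102.5, so the floor at 111 binds.
At P = 111: Qd = 83.5, Qs = 160.
Surplus = 160 − 83.5 = 76.5.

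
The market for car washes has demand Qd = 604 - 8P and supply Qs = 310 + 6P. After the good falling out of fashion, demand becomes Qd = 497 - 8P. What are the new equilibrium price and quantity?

Original equilibrium: P* = 21, Q* = 436.
New equilibrium: 497 - 8P = 310 + 6P, so 187 = 14P and P' = 187/14; Q' = 497 − 8(187/14) = 2731/7.

P' = 187/14, Q' = 2731/7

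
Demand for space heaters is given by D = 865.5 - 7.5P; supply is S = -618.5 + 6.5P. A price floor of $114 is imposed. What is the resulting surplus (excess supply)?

Equilibrium price would be P* = 106, so the floor at 114 binds.
At P = 114: D = 10.5, S = 122.5.
Surplus = 122.5 − 10.5 = 112.

Surplus = 112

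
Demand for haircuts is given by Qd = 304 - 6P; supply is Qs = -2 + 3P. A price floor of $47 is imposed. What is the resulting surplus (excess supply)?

Surplus = 117

Equilibrium price would be P* = 34, so the floor at 47 binds.
At P = 47: Qd = 22, Qs = 139.
Surplus = 139 − 22 = 117.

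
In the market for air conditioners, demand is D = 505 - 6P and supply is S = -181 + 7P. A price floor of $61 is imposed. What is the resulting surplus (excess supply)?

Equilibrium price would be P* = 686/13, so the floor at 61 binds.
At P = 61: D = 139, S = 246.
Surplus = 246 − 139 = 107.

Surplus = 107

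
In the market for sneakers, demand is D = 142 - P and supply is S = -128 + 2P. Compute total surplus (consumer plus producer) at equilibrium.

Equilibrium: 142 - P = -128 + 2P gives P* = 90, Q* = 52.
Demand choke price: P = 142; supply starts at P = 64.
CS = ½(142 − 90)(52) = 1352; PS = ½(90 − 64)(52) = 676.

Total surplus = 2028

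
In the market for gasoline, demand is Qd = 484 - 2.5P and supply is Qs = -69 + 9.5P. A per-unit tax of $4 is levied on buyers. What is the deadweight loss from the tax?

Deadweight loss = 95/6

Pre-tax equilibrium: P* = 553/12, Q* = 8851/24.
Tax on buyers shifts demand to Qd = 484 − 2.5(P + 4) = 474 - 2.5P.
474 - 2.5P = -69 + 9.5P gives seller price Ps = 45.25; buyers pay Pb = 45.25 + 4 = 49.25.
New quantity: Q = 484 − 2.5(49.25) = 360.875.
DWL = ½ × 4 × (8851/24 − 360.875) = 95/6.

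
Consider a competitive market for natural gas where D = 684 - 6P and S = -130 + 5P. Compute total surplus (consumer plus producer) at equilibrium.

Total surplus = 10560

Equilibrium: 684 - 6P = -130 + 5P gives P* = 74, Q* = 240.
Demand choke price: P = 114; supply starts at P = 26.
CS = ½(114 − 74)(240) = 4800; PS = ½(74 − 26)(240) = 5760.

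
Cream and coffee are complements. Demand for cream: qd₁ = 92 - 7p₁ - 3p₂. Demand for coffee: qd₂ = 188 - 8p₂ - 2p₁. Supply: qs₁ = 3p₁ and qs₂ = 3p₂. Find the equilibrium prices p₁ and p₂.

Market 1: 92 - 7p₁ - 3p₂ = 3p₁ → 10p₁ + 3p₂ = 92.
Market 2: 11p₂ + 2p₁ = 188.
Eliminating p₂: 11×(1) − 3×(2) gives 104p₁ = 448, so p₁ = 56/13.
Back-substitute into (2): p₂ = (188 − 2×56/13) / 11 = 212/13.

p₁ = 56/13, p₂ = 212/13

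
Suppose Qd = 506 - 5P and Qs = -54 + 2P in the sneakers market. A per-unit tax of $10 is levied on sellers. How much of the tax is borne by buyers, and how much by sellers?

Buyers bear 20/7, sellers bear 50/7

Pre-tax equilibrium: P* = 80, Q* = 106.
Tax on sellers shifts supply to Qs = -54 + 2(P − 10) = -74 + 2P.
506 - 5P = -74 + 2P gives buyer price Pb = 580/7; sellers receive Ps = 580/7 − 10 = 510/7.
New quantity: Q = 506 − 5(580/7) = 642/7.
Buyer burden = 580/7 − 80 = 20/7; seller burden = 80 − 510/7 = 50/7.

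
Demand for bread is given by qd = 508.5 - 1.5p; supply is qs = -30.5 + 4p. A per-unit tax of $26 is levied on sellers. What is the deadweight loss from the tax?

Pre-tax equilibrium: p* = 98, q* = 361.5.
Tax on sellers shifts supply to qs = -30.5 + 4(p − 26) = -134.5 + 4p.
508.5 - 1.5p = -134.5 + 4p gives buyer price pb = 1286/11; sellers receive ps = 1286/11 − 26 = 1000/11.
New quantity: q = 508.5 − 1.5(1286/11) = 7329/22.
DWL = ½ × 26 × (361.5 − 7329/22) = 4056/11.

Deadweight loss = 4056/11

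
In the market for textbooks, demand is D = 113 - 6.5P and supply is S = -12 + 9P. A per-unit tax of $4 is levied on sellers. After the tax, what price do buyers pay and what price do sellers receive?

Buyers pay 322/31, sellers receive 198/31

Pre-tax equilibrium: P* = 250/31, Q* = 1878/31.
Tax on sellers shifts supply to S = -12 + 9(P − 4) = -48 + 9P.
113 - 6.5P = -48 + 9P gives buyer price Pb = 322/31; sellers receive Ps = 322/31 − 4 = 198/31.
New quantity: Q = 113 − 6.5(322/31) = 1410/31.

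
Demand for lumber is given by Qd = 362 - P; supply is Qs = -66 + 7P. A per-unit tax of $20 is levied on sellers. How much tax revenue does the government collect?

Tax revenue = 5820

Pre-tax equilibrium: P* = 53.5, Q* = 308.5.
Tax on sellers shifts supply to Qs = -66 + 7(P − 20) = -206 + 7P.
362 - P = -206 + 7P gives buyer price Pb = 71; sellers receive Ps = 71 − 20 = 51.
New quantity: Q = 362 − 1(71) = 291.
Revenue = 20 × 291 = 5820.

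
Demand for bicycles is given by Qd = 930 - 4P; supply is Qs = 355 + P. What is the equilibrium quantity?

Set Qd = Qs: 930 - 4P = 355 + P.
575 = 5P, so P* = 115.
Q* = 930 − 4(115) = 470.

Q* = 470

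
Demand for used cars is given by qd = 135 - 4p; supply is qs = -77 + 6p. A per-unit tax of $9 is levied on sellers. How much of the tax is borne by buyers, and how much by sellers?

Buyers bear $5.4, sellers bear $3.6

Pre-tax equilibrium: p* = 21.2, q* = 50.2.
Tax on sellers shifts supply to qs = -77 + 6(p − 9) = -131 + 6p.
135 - 4p = -131 + 6p gives buyer price pb = 26.6; sellers receive ps = 26.6 − 9 = 17.6.
New quantity: q = 135 − 4(26.6) = 28.6.
Buyer burden = 26.6 − 21.2 = 5.4; seller burden = 21.2 − 17.6 = 3.6.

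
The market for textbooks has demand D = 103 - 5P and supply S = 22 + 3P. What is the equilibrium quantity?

Set D = S: 103 - 5P = 22 + 3P.
81 = 8P, so P* = 10.125.
Q* = 103 − 5(10.125) = 52.375.

Q* = 52.375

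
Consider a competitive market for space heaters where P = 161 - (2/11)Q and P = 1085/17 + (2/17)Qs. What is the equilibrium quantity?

Set the two price expressions equal: 161 - (2/11)Q = 1085/17 + (2/17)Q.
1652/17 = (56/187)Q, so Q* = 324.5.
P* = 161 − (2/11)(324.5) = 102.

Q* = 324.5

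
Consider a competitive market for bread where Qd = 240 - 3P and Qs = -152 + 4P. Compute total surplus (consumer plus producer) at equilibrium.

Total surplus = 1512

Equilibrium: 240 - 3P = -152 + 4P gives P* = 56, Q* = 72.
Demand choke price: P = 80; supply starts at P = 38.
CS = ½(80 − 56)(72) = 864; PS = ½(56 − 38)(72) = 648.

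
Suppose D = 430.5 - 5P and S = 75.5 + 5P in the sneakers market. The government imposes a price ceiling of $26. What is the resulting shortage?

Shortage = 95

Equilibrium price would be P* = 35.5, so the ceiling at 26 binds.
At P = 26: D = 430.5 − 5(26) = 300.5, S = 75.5 + 5(26) = 205.5.
Shortage = 300.5 − 205.5 = 95.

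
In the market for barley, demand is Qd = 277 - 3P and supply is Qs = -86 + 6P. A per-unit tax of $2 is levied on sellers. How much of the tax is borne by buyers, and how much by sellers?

Pre-tax equilibrium: P* = 121/3, Q* = 156.
Tax on sellers shifts supply to Qs = -86 + 6(P − 2) = -98 + 6P.
277 - 3P = -98 + 6P gives buyer price Pb = 125/3; sellers receive Ps = 125/3 − 2 = 119/3.
New quantity: Q = 277 − 3(125/3) = 152.
Buyer burden = 125/3 − 121/3 = 4/3; seller burden = 121/3 − 119/3 = 2/3.

Buyers bear 4/3, sellers bear 2/3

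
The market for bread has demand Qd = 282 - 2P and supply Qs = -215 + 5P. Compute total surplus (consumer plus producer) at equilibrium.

Equilibrium: 282 - 2P = -215 + 5P gives P* = 71, Q* = 140.
Demand choke price: P = 141; supply starts at P = 43.
CS = ½(141 − 71)(140) = 4900; PS = ½(71 − 43)(140) = 1960.

Total surplus = 6860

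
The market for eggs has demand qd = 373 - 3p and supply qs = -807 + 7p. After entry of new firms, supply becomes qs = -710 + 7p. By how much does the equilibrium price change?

Δp = -9.7

Original equilibrium: p* = 118, q* = 19.
New equilibrium: 373 - 3p = -710 + 7p, so 1083 = 10p and p' = 108.3; q' = 373 − 3(108.3) = 48.1.
Change in price: 108.3 − 118 = -9.7.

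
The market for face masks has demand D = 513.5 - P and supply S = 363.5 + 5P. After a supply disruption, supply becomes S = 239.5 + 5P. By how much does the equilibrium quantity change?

Original equilibrium: P* = 25, Q* = 488.5.
New equilibrium: 513.5 - P = 239.5 + 5P, so 274 = 6P and P' = 137/3; Q' = 513.5 − 1(137/3) = 2807/6.
Change in quantity: 2807/6 − 488.5 = -62/3.

ΔQ = -62/3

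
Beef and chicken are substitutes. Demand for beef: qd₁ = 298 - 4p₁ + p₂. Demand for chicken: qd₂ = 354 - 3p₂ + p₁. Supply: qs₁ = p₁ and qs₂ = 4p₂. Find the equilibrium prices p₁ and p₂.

Market 1: 298 - 4p₁ + p₂ = p₁ → 5p₁ - p₂ = 298.
Market 2: 7p₂ - p₁ = 354.
Eliminating p₂: 7×(1) + 1×(2) gives 34p₁ = 2440, so p₁ = 1220/17.
Back-substitute into (2): p₂ = (354 + 1×1220/17) / 7 = 1034/17.

p₁ = 1220/17, p₂ = 1034/17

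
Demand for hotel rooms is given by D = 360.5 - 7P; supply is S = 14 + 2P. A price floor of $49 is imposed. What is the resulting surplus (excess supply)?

Surplus = 94.5

Equilibrium price would be P* = 38.5, so the floor at 49 binds.
At P = 49: D = 17.5, S = 112.
Surplus = 112 − 17.5 = 94.5.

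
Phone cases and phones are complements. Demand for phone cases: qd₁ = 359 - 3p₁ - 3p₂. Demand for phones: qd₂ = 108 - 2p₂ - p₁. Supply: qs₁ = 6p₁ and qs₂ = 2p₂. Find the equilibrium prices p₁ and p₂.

p₁ = 1112/33, p₂ = 613/33

Market 1: 359 - 3p₁ - 3p₂ = 6p₁ → 9p₁ + 3p₂ = 359.
Market 2: 4p₂ + p₁ = 108.
Eliminating p₂: 4×(1) − 3×(2) gives 33p₁ = 1112, so p₁ = 1112/33.
Back-substitute into (2): p₂ = (108 − 1×1112/33) / 4 = 613/33.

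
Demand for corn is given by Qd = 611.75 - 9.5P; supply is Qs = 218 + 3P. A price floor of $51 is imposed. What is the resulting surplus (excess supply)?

Equilibrium price would be P* = 31.5, so the floor at 51 binds.
At P = 51: Qd = 127.25, Qs = 371.
Surplus = 371 − 127.25 = 243.75.

Surplus = 243.75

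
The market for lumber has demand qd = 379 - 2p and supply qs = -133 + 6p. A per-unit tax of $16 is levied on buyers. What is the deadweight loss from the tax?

Pre-tax equilibrium: p* = 64, q* = 251.
Tax on buyers shifts demand to qd = 379 − 2(p + 16) = 347 - 2p.
347 - 2p = -133 + 6p gives seller price ps = 60; buyers pay pb = 60 + 16 = 76.
New quantity: q = 379 − 2(76) = 227.
DWL = ½ × 16 × (251 − 227) = 192.

Deadweight loss = 192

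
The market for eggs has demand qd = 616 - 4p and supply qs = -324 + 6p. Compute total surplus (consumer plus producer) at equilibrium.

Equilibrium: 616 - 4p = -324 + 6p gives p* = 94, q* = 240.
Demand choke price: p = 154; supply starts at p = 54.
CS = ½(154 − 94)(240) = 7200; PS = ½(94 − 54)(240) = 4800.

Total surplus = 12000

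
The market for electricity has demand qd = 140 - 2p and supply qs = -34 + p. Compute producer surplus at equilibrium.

Producer surplus = 288

Equilibrium: 140 - 2p = -34 + p gives p* = 58, q* = 24.
Supply starts at p = 34 (where qs = 0).
PS = ½(58 − 34)(24) = 288.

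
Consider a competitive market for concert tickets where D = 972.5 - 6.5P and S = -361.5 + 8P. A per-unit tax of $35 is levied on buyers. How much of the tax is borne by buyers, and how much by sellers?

Buyers bear 560/29, sellers bear 455/29

Pre-tax equilibrium: P* = 92, Q* = 374.5.
Tax on buyers shifts demand to D = 972.5 − 6.5(P + 35) = 745 - 6.5P.
745 - 6.5P = -361.5 + 8P gives seller price Ps = 2213/29; buyers pay Pb = 2213/29 + 35 = 3228/29.
New quantity: Q = 972.5 − 6.5(3228/29) = 14441/58.
Buyer burden = 3228/29 − 92 = 560/29; seller burden = 92 − 2213/29 = 455/29.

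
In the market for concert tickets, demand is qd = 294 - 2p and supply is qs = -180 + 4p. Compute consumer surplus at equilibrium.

Equilibrium: 294 - 2p = -180 + 4p gives p* = 79, q* = 136.
Demand choke price (qd = 0): p = 147.
CS = ½(147 − 79)(136) = 4624.

Consumer surplus = 4624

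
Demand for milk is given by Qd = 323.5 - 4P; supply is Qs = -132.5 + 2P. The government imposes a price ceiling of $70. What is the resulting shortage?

Shortage = 36

Equilibrium price would be P* = 76, so the ceiling at 70 binds.
At P = 70: Qd = 323.5 − 4(70) = 43.5, Qs = -132.5 + 2(70) = 7.5.
Shortage = 43.5 − 7.5 = 36.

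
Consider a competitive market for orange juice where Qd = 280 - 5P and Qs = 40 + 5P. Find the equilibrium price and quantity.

P* = 24, Q* = 160

Set Qd = Qs: 280 - 5P = 40 + 5P.
240 = 10P, so P* = 24.
Q* = 280 − 5(24) = 160.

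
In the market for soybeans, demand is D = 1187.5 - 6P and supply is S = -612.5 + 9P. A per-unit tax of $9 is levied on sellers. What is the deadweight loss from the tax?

Pre-tax equilibrium: P* = 120, Q* = 467.5.
Tax on sellers shifts supply to S = -612.5 + 9(P − 9) = -693.5 + 9P.
1187.5 - 6P = -693.5 + 9P gives buyer price Pb = 125.4; sellers receive Ps = 125.4 − 9 = 116.4.
New quantity: Q = 1187.5 − 6(125.4) = 435.1.
DWL = ½ × 9 × (467.5 − 435.1) = 145.8.

Deadweight loss = 145.8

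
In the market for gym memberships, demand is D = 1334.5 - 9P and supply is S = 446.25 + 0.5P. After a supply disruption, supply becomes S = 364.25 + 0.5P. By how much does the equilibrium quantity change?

Original equilibrium: P* = 93.5, Q* = 493.
New equilibrium: 1334.5 - 9P = 364.25 + 0.5P, so 970.25 = 9.5P and P' = 3881/38; Q' = 1334.5 − 9(3881/38) = 7891/19.
Change in quantity: 7891/19 − 493 = -1476/19.

ΔQ = -1476/19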